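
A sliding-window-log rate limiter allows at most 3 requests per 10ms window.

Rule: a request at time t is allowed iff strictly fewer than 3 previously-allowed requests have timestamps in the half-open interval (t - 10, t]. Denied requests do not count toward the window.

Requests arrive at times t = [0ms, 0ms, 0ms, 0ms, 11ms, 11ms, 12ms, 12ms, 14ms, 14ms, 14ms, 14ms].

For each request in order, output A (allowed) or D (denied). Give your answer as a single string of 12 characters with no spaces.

Tracking allowed requests in the window:
  req#1 t=0ms: ALLOW
  req#2 t=0ms: ALLOW
  req#3 t=0ms: ALLOW
  req#4 t=0ms: DENY
  req#5 t=11ms: ALLOW
  req#6 t=11ms: ALLOW
  req#7 t=12ms: ALLOW
  req#8 t=12ms: DENY
  req#9 t=14ms: DENY
  req#10 t=14ms: DENY
  req#11 t=14ms: DENY
  req#12 t=14ms: DENY

Answer: AAADAAADDDDD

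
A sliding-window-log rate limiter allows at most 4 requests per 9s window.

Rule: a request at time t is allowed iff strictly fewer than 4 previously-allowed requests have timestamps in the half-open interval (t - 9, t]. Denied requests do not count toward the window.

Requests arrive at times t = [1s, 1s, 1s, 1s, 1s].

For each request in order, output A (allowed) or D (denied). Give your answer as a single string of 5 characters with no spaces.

Tracking allowed requests in the window:
  req#1 t=1s: ALLOW
  req#2 t=1s: ALLOW
  req#3 t=1s: ALLOW
  req#4 t=1s: ALLOW
  req#5 t=1s: DENY

Answer: AAAAD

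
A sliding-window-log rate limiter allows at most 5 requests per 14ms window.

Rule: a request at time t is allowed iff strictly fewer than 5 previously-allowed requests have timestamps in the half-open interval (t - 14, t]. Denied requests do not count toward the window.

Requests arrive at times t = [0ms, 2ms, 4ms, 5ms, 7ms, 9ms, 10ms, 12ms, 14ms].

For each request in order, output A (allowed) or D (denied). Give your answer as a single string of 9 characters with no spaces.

Answer: AAAAADDDA

Derivation:
Tracking allowed requests in the window:
  req#1 t=0ms: ALLOW
  req#2 t=2ms: ALLOW
  req#3 t=4ms: ALLOW
  req#4 t=5ms: ALLOW
  req#5 t=7ms: ALLOW
  req#6 t=9ms: DENY
  req#7 t=10ms: DENY
  req#8 t=12ms: DENY
  req#9 t=14ms: ALLOW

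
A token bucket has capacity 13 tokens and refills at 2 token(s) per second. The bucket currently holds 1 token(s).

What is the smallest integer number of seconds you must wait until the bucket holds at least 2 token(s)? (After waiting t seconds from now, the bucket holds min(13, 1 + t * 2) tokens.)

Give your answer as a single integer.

Need 1 + t * 2 >= 2, so t >= 1/2.
Smallest integer t = ceil(1/2) = 1.

Answer: 1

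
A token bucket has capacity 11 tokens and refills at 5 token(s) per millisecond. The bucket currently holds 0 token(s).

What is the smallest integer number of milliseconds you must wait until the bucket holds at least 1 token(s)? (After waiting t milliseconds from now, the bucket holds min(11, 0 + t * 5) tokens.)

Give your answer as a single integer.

Need 0 + t * 5 >= 1, so t >= 1/5.
Smallest integer t = ceil(1/5) = 1.

Answer: 1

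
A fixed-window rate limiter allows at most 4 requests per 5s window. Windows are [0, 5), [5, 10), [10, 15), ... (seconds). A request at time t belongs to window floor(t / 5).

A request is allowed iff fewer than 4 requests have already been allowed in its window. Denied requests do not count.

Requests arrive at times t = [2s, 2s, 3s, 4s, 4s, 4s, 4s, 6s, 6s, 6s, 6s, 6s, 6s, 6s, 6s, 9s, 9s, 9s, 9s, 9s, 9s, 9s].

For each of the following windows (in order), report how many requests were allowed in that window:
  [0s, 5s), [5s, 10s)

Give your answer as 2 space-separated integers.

Answer: 4 4

Derivation:
Processing requests:
  req#1 t=2s (window 0): ALLOW
  req#2 t=2s (window 0): ALLOW
  req#3 t=3s (window 0): ALLOW
  req#4 t=4s (window 0): ALLOW
  req#5 t=4s (window 0): DENY
  req#6 t=4s (window 0): DENY
  req#7 t=4s (window 0): DENY
  req#8 t=6s (window 1): ALLOW
  req#9 t=6s (window 1): ALLOW
  req#10 t=6s (window 1): ALLOW
  req#11 t=6s (window 1): ALLOW
  req#12 t=6s (window 1): DENY
  req#13 t=6s (window 1): DENY
  req#14 t=6s (window 1): DENY
  req#15 t=6s (window 1): DENY
  req#16 t=9s (window 1): DENY
  req#17 t=9s (window 1): DENY
  req#18 t=9s (window 1): DENY
  req#19 t=9s (window 1): DENY
  req#20 t=9s (window 1): DENY
  req#21 t=9s (window 1): DENY
  req#22 t=9s (window 1): DENY

Allowed counts by window: 4 4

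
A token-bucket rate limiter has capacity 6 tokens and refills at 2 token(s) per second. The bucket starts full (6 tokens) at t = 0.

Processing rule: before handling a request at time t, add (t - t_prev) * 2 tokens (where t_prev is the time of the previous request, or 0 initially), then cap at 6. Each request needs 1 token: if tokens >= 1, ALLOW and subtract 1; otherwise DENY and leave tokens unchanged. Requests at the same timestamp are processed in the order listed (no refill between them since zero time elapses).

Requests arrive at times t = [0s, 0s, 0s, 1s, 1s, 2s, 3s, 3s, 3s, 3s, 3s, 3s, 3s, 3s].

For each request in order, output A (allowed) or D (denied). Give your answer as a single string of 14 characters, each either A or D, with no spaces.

Simulating step by step:
  req#1 t=0s: ALLOW
  req#2 t=0s: ALLOW
  req#3 t=0s: ALLOW
  req#4 t=1s: ALLOW
  req#5 t=1s: ALLOW
  req#6 t=2s: ALLOW
  req#7 t=3s: ALLOW
  req#8 t=3s: ALLOW
  req#9 t=3s: ALLOW
  req#10 t=3s: ALLOW
  req#11 t=3s: ALLOW
  req#12 t=3s: ALLOW
  req#13 t=3s: DENY
  req#14 t=3s: DENY

Answer: AAAAAAAAAAAADD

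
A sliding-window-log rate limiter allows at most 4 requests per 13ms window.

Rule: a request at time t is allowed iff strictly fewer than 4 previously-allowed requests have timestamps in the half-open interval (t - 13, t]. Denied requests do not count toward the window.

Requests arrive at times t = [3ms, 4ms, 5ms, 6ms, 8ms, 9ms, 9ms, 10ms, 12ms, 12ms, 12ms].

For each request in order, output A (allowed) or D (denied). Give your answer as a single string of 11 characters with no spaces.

Answer: AAAADDDDDDD

Derivation:
Tracking allowed requests in the window:
  req#1 t=3ms: ALLOW
  req#2 t=4ms: ALLOW
  req#3 t=5ms: ALLOW
  req#4 t=6ms: ALLOW
  req#5 t=8ms: DENY
  req#6 t=9ms: DENY
  req#7 t=9ms: DENY
  req#8 t=10ms: DENY
  req#9 t=12ms: DENY
  req#10 t=12ms: DENY
  req#11 t=12ms: DENY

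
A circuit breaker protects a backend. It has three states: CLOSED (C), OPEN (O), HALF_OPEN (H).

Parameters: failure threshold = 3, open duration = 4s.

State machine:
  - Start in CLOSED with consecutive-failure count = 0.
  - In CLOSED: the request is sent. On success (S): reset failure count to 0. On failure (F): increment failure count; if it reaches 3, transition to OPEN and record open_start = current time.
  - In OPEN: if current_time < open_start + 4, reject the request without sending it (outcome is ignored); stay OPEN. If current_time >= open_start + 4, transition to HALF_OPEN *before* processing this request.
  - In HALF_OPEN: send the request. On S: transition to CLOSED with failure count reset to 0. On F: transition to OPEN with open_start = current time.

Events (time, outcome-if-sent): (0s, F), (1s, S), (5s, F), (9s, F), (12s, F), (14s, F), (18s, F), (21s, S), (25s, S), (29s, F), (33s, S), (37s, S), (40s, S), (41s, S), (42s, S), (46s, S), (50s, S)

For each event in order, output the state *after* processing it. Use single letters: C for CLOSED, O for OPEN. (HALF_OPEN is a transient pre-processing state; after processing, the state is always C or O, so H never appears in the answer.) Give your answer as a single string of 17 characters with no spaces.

Answer: CCCCOOOOCCCCCCCCC

Derivation:
State after each event:
  event#1 t=0s outcome=F: state=CLOSED
  event#2 t=1s outcome=S: state=CLOSED
  event#3 t=5s outcome=F: state=CLOSED
  event#4 t=9s outcome=F: state=CLOSED
  event#5 t=12s outcome=F: state=OPEN
  event#6 t=14s outcome=F: state=OPEN
  event#7 t=18s outcome=F: state=OPEN
  event#8 t=21s outcome=S: state=OPEN
  event#9 t=25s outcome=S: state=CLOSED
  event#10 t=29s outcome=F: state=CLOSED
  event#11 t=33s outcome=S: state=CLOSED
  event#12 t=37s outcome=S: state=CLOSED
  event#13 t=40s outcome=S: state=CLOSED
  event#14 t=41s outcome=S: state=CLOSED
  event#15 t=42s outcome=S: state=CLOSED
  event#16 t=46s outcome=S: state=CLOSED
  event#17 t=50s outcome=S: state=CLOSED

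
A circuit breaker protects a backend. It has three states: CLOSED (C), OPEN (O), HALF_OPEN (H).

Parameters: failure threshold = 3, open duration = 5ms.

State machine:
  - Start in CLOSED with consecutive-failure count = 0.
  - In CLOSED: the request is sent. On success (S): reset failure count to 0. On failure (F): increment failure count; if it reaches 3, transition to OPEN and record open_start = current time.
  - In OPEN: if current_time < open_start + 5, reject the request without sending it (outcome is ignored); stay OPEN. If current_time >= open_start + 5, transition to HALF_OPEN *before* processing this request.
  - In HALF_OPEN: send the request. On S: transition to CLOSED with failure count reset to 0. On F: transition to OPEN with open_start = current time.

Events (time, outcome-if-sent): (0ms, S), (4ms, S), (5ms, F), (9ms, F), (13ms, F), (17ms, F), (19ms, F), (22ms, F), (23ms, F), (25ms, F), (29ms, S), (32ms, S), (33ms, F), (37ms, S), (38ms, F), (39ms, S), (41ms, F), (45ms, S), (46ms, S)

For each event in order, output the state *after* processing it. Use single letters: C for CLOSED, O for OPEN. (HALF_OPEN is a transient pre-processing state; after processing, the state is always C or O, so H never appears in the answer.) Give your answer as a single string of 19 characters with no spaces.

State after each event:
  event#1 t=0ms outcome=S: state=CLOSED
  event#2 t=4ms outcome=S: state=CLOSED
  event#3 t=5ms outcome=F: state=CLOSED
  event#4 t=9ms outcome=F: state=CLOSED
  event#5 t=13ms outcome=F: state=OPEN
  event#6 t=17ms outcome=F: state=OPEN
  event#7 t=19ms outcome=F: state=OPEN
  event#8 t=22ms outcome=F: state=OPEN
  event#9 t=23ms outcome=F: state=OPEN
  event#10 t=25ms outcome=F: state=OPEN
  event#11 t=29ms outcome=S: state=OPEN
  event#12 t=32ms outcome=S: state=CLOSED
  event#13 t=33ms outcome=F: state=CLOSED
  event#14 t=37ms outcome=S: state=CLOSED
  event#15 t=38ms outcome=F: state=CLOSED
  event#16 t=39ms outcome=S: state=CLOSED
  event#17 t=41ms outcome=F: state=CLOSED
  event#18 t=45ms outcome=S: state=CLOSED
  event#19 t=46ms outcome=S: state=CLOSED

Answer: CCCCOOOOOOOCCCCCCCC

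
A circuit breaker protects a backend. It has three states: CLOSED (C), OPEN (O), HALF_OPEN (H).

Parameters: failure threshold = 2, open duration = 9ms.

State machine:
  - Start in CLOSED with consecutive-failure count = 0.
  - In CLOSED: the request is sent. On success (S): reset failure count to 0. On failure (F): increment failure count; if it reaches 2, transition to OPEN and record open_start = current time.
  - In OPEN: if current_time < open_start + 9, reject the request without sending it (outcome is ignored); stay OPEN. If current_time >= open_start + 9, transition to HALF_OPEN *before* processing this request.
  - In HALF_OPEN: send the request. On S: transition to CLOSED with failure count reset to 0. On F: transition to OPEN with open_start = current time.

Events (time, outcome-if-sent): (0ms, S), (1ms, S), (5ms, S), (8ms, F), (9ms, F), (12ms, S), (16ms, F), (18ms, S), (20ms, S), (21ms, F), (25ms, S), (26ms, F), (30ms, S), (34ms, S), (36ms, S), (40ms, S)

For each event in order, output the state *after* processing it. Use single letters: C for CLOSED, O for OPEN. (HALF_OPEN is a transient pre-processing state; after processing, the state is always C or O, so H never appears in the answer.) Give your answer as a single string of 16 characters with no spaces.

State after each event:
  event#1 t=0ms outcome=S: state=CLOSED
  event#2 t=1ms outcome=S: state=CLOSED
  event#3 t=5ms outcome=S: state=CLOSED
  event#4 t=8ms outcome=F: state=CLOSED
  event#5 t=9ms outcome=F: state=OPEN
  event#6 t=12ms outcome=S: state=OPEN
  event#7 t=16ms outcome=F: state=OPEN
  event#8 t=18ms outcome=S: state=CLOSED
  event#9 t=20ms outcome=S: state=CLOSED
  event#10 t=21ms outcome=F: state=CLOSED
  event#11 t=25ms outcome=S: state=CLOSED
  event#12 t=26ms outcome=F: state=CLOSED
  event#13 t=30ms outcome=S: state=CLOSED
  event#14 t=34ms outcome=S: state=CLOSED
  event#15 t=36ms outcome=S: state=CLOSED
  event#16 t=40ms outcome=S: state=CLOSED

Answer: CCCCOOOCCCCCCCCC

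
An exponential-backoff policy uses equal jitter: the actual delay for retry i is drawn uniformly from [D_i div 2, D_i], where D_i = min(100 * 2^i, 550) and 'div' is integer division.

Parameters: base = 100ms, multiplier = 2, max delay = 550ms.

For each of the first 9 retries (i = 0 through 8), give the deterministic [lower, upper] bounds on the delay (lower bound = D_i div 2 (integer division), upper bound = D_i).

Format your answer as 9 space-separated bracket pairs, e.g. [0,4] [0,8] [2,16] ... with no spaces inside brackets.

Answer: [50,100] [100,200] [200,400] [275,550] [275,550] [275,550] [275,550] [275,550] [275,550]

Derivation:
Computing bounds per retry:
  i=0: D_i=min(100*2^0,550)=100, bounds=[50,100]
  i=1: D_i=min(100*2^1,550)=200, bounds=[100,200]
  i=2: D_i=min(100*2^2,550)=400, bounds=[200,400]
  i=3: D_i=min(100*2^3,550)=550, bounds=[275,550]
  i=4: D_i=min(100*2^4,550)=550, bounds=[275,550]
  i=5: D_i=min(100*2^5,550)=550, bounds=[275,550]
  i=6: D_i=min(100*2^6,550)=550, bounds=[275,550]
  i=7: D_i=min(100*2^7,550)=550, bounds=[275,550]
  i=8: D_i=min(100*2^8,550)=550, bounds=[275,550]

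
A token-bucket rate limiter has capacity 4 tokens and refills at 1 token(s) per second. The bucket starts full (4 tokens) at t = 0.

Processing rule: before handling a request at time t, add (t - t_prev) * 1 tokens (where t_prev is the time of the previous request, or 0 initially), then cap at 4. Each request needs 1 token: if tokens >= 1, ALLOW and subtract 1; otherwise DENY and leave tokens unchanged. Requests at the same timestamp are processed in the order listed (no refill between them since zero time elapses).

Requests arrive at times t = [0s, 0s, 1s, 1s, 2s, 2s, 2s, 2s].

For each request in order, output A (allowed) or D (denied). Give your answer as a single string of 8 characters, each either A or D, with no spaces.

Simulating step by step:
  req#1 t=0s: ALLOW
  req#2 t=0s: ALLOW
  req#3 t=1s: ALLOW
  req#4 t=1s: ALLOW
  req#5 t=2s: ALLOW
  req#6 t=2s: ALLOW
  req#7 t=2s: DENY
  req#8 t=2s: DENY

Answer: AAAAAADD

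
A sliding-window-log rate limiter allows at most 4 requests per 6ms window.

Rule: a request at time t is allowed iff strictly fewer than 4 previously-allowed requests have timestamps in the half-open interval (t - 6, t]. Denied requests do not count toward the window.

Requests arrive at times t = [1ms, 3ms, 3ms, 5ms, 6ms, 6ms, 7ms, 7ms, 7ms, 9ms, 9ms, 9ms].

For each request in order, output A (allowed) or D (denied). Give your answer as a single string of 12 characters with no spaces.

Tracking allowed requests in the window:
  req#1 t=1ms: ALLOW
  req#2 t=3ms: ALLOW
  req#3 t=3ms: ALLOW
  req#4 t=5ms: ALLOW
  req#5 t=6ms: DENY
  req#6 t=6ms: DENY
  req#7 t=7ms: ALLOW
  req#8 t=7ms: DENY
  req#9 t=7ms: DENY
  req#10 t=9ms: ALLOW
  req#11 t=9ms: ALLOW
  req#12 t=9ms: DENY

Answer: AAAADDADDAAD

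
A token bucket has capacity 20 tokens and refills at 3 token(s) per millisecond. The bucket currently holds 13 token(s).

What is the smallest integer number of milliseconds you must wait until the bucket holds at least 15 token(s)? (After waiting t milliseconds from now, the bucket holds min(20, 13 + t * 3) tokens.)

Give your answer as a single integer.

Need 13 + t * 3 >= 15, so t >= 2/3.
Smallest integer t = ceil(2/3) = 1.

Answer: 1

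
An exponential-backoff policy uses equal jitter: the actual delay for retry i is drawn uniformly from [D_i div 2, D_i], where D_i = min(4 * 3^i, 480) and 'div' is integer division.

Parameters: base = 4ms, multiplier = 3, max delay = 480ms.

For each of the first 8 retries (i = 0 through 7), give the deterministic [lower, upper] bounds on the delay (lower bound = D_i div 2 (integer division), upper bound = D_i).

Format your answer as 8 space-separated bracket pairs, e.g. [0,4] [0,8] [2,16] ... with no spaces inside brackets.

Computing bounds per retry:
  i=0: D_i=min(4*3^0,480)=4, bounds=[2,4]
  i=1: D_i=min(4*3^1,480)=12, bounds=[6,12]
  i=2: D_i=min(4*3^2,480)=36, bounds=[18,36]
  i=3: D_i=min(4*3^3,480)=108, bounds=[54,108]
  i=4: D_i=min(4*3^4,480)=324, bounds=[162,324]
  i=5: D_i=min(4*3^5,480)=480, bounds=[240,480]
  i=6: D_i=min(4*3^6,480)=480, bounds=[240,480]
  i=7: D_i=min(4*3^7,480)=480, bounds=[240,480]

Answer: [2,4] [6,12] [18,36] [54,108] [162,324] [240,480] [240,480] [240,480]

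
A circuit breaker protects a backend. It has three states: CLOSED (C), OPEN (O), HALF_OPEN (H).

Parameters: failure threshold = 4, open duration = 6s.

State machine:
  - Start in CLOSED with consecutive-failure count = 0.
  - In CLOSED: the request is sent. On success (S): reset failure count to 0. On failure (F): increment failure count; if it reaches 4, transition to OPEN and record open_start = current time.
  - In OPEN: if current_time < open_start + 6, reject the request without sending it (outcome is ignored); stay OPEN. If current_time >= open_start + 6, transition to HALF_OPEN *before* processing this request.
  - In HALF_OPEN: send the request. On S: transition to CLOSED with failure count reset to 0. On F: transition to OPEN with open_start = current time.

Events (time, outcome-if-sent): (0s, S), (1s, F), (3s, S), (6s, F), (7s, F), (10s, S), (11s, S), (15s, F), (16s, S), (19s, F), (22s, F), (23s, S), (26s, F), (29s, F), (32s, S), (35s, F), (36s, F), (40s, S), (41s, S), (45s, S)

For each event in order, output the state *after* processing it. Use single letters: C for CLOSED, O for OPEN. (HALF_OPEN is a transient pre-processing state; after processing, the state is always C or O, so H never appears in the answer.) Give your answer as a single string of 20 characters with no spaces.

Answer: CCCCCCCCCCCCCCCCCCCC

Derivation:
State after each event:
  event#1 t=0s outcome=S: state=CLOSED
  event#2 t=1s outcome=F: state=CLOSED
  event#3 t=3s outcome=S: state=CLOSED
  event#4 t=6s outcome=F: state=CLOSED
  event#5 t=7s outcome=F: state=CLOSED
  event#6 t=10s outcome=S: state=CLOSED
  event#7 t=11s outcome=S: state=CLOSED
  event#8 t=15s outcome=F: state=CLOSED
  event#9 t=16s outcome=S: state=CLOSED
  event#10 t=19s outcome=F: state=CLOSED
  event#11 t=22s outcome=F: state=CLOSED
  event#12 t=23s outcome=S: state=CLOSED
  event#13 t=26s outcome=F: state=CLOSED
  event#14 t=29s outcome=F: state=CLOSED
  event#15 t=32s outcome=S: state=CLOSED
  event#16 t=35s outcome=F: state=CLOSED
  event#17 t=36s outcome=F: state=CLOSED
  event#18 t=40s outcome=S: state=CLOSED
  event#19 t=41s outcome=S: state=CLOSED
  event#20 t=45s outcome=S: state=CLOSED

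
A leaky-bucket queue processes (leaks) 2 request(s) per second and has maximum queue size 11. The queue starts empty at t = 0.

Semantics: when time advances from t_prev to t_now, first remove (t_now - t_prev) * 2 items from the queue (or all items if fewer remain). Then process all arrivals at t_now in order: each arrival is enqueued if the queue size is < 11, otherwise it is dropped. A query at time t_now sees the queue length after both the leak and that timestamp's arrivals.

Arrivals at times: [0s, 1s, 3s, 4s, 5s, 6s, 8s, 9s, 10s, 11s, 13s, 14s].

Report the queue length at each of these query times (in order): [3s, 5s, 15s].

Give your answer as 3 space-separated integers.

Queue lengths at query times:
  query t=3s: backlog = 1
  query t=5s: backlog = 1
  query t=15s: backlog = 0

Answer: 1 1 0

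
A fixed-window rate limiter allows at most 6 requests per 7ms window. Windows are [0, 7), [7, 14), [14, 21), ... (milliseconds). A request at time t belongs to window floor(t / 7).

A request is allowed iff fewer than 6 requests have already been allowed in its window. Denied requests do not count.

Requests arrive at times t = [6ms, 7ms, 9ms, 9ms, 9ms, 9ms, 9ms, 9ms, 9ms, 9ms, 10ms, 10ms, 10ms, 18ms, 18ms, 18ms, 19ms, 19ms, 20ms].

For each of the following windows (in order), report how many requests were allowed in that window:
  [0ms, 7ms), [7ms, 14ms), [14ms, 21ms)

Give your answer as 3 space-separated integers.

Processing requests:
  req#1 t=6ms (window 0): ALLOW
  req#2 t=7ms (window 1): ALLOW
  req#3 t=9ms (window 1): ALLOW
  req#4 t=9ms (window 1): ALLOW
  req#5 t=9ms (window 1): ALLOW
  req#6 t=9ms (window 1): ALLOW
  req#7 t=9ms (window 1): ALLOW
  req#8 t=9ms (window 1): DENY
  req#9 t=9ms (window 1): DENY
  req#10 t=9ms (window 1): DENY
  req#11 t=10ms (window 1): DENY
  req#12 t=10ms (window 1): DENY
  req#13 t=10ms (window 1): DENY
  req#14 t=18ms (window 2): ALLOW
  req#15 t=18ms (window 2): ALLOW
  req#16 t=18ms (window 2): ALLOW
  req#17 t=19ms (window 2): ALLOW
  req#18 t=19ms (window 2): ALLOW
  req#19 t=20ms (window 2): ALLOW

Allowed counts by window: 1 6 6

Answer: 1 6 6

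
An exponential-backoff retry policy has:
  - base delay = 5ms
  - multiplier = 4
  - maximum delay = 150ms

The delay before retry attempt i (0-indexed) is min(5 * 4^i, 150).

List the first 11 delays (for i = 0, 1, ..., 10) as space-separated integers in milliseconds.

Computing each delay:
  i=0: min(5*4^0, 150) = 5
  i=1: min(5*4^1, 150) = 20
  i=2: min(5*4^2, 150) = 80
  i=3: min(5*4^3, 150) = 150
  i=4: min(5*4^4, 150) = 150
  i=5: min(5*4^5, 150) = 150
  i=6: min(5*4^6, 150) = 150
  i=7: min(5*4^7, 150) = 150
  i=8: min(5*4^8, 150) = 150
  i=9: min(5*4^9, 150) = 150
  i=10: min(5*4^10, 150) = 150

Answer: 5 20 80 150 150 150 150 150 150 150 150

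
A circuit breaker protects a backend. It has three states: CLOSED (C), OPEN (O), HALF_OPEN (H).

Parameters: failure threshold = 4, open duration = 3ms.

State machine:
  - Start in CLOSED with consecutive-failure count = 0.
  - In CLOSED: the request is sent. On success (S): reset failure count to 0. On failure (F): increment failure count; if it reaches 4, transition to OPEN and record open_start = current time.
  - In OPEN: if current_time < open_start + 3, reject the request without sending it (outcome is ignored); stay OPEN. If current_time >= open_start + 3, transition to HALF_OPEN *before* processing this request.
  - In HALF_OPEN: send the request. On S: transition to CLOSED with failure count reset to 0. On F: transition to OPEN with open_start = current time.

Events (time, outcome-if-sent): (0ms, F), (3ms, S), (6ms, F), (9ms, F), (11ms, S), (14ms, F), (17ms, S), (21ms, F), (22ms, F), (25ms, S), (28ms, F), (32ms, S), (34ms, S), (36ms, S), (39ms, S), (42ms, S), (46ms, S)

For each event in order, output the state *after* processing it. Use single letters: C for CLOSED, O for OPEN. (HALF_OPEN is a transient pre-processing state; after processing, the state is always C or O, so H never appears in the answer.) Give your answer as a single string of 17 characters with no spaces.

Answer: CCCCCCCCCCCCCCCCC

Derivation:
State after each event:
  event#1 t=0ms outcome=F: state=CLOSED
  event#2 t=3ms outcome=S: state=CLOSED
  event#3 t=6ms outcome=F: state=CLOSED
  event#4 t=9ms outcome=F: state=CLOSED
  event#5 t=11ms outcome=S: state=CLOSED
  event#6 t=14ms outcome=F: state=CLOSED
  event#7 t=17ms outcome=S: state=CLOSED
  event#8 t=21ms outcome=F: state=CLOSED
  event#9 t=22ms outcome=F: state=CLOSED
  event#10 t=25ms outcome=S: state=CLOSED
  event#11 t=28ms outcome=F: state=CLOSED
  event#12 t=32ms outcome=S: state=CLOSED
  event#13 t=34ms outcome=S: state=CLOSED
  event#14 t=36ms outcome=S: state=CLOSED
  event#15 t=39ms outcome=S: state=CLOSED
  event#16 t=42ms outcome=S: state=CLOSED
  event#17 t=46ms outcome=S: state=CLOSED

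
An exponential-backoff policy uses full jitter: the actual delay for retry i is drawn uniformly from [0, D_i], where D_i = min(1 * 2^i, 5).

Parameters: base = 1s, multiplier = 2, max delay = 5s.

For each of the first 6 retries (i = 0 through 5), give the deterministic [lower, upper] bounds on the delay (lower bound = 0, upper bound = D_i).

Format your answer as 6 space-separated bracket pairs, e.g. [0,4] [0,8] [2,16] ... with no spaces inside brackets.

Answer: [0,1] [0,2] [0,4] [0,5] [0,5] [0,5]

Derivation:
Computing bounds per retry:
  i=0: D_i=min(1*2^0,5)=1, bounds=[0,1]
  i=1: D_i=min(1*2^1,5)=2, bounds=[0,2]
  i=2: D_i=min(1*2^2,5)=4, bounds=[0,4]
  i=3: D_i=min(1*2^3,5)=5, bounds=[0,5]
  i=4: D_i=min(1*2^4,5)=5, bounds=[0,5]
  i=5: D_i=min(1*2^5,5)=5, bounds=[0,5]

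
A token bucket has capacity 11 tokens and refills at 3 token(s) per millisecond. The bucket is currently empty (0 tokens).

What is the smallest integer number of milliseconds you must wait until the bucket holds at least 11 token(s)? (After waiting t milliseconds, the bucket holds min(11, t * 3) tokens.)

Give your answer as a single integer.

Answer: 4

Derivation:
Need t * 3 >= 11, so t >= 11/3.
Smallest integer t = ceil(11/3) = 4.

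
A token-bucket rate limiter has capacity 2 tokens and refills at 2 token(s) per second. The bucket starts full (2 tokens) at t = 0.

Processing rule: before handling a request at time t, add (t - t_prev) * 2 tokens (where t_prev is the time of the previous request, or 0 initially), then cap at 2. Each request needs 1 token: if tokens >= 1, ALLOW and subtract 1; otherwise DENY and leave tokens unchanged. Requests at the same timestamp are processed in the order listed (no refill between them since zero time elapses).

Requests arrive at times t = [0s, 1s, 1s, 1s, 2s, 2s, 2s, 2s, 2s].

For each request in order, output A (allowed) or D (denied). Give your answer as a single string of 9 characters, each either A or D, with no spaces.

Simulating step by step:
  req#1 t=0s: ALLOW
  req#2 t=1s: ALLOW
  req#3 t=1s: ALLOW
  req#4 t=1s: DENY
  req#5 t=2s: ALLOW
  req#6 t=2s: ALLOW
  req#7 t=2s: DENY
  req#8 t=2s: DENY
  req#9 t=2s: DENY

Answer: AAADAADDD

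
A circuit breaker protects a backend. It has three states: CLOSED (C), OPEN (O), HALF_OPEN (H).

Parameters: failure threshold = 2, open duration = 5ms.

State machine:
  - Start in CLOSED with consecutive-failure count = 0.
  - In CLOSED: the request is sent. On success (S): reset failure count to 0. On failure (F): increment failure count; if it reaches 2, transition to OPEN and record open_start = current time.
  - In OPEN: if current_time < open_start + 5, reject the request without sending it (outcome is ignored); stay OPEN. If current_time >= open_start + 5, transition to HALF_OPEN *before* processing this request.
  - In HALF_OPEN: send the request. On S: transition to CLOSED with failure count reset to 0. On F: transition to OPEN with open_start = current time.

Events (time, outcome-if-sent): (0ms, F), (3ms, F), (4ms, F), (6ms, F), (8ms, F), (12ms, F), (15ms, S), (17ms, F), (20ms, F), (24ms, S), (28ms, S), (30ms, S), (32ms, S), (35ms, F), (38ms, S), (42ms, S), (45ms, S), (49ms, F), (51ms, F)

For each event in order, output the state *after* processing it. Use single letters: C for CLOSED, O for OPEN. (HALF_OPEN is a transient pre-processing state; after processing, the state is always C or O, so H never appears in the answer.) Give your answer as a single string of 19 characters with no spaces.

State after each event:
  event#1 t=0ms outcome=F: state=CLOSED
  event#2 t=3ms outcome=F: state=OPEN
  event#3 t=4ms outcome=F: state=OPEN
  event#4 t=6ms outcome=F: state=OPEN
  event#5 t=8ms outcome=F: state=OPEN
  event#6 t=12ms outcome=F: state=OPEN
  event#7 t=15ms outcome=S: state=CLOSED
  event#8 t=17ms outcome=F: state=CLOSED
  event#9 t=20ms outcome=F: state=OPEN
  event#10 t=24ms outcome=S: state=OPEN
  event#11 t=28ms outcome=S: state=CLOSED
  event#12 t=30ms outcome=S: state=CLOSED
  event#13 t=32ms outcome=S: state=CLOSED
  event#14 t=35ms outcome=F: state=CLOSED
  event#15 t=38ms outcome=S: state=CLOSED
  event#16 t=42ms outcome=S: state=CLOSED
  event#17 t=45ms outcome=S: state=CLOSED
  event#18 t=49ms outcome=F: state=CLOSED
  event#19 t=51ms outcome=F: state=OPEN

Answer: COOOOOCCOOCCCCCCCCO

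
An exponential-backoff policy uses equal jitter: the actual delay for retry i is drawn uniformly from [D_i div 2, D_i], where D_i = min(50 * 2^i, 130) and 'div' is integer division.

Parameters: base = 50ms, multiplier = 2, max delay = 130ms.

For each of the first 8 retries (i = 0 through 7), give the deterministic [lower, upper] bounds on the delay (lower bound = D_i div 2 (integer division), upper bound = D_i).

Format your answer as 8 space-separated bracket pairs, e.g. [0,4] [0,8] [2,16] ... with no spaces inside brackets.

Answer: [25,50] [50,100] [65,130] [65,130] [65,130] [65,130] [65,130] [65,130]

Derivation:
Computing bounds per retry:
  i=0: D_i=min(50*2^0,130)=50, bounds=[25,50]
  i=1: D_i=min(50*2^1,130)=100, bounds=[50,100]
  i=2: D_i=min(50*2^2,130)=130, bounds=[65,130]
  i=3: D_i=min(50*2^3,130)=130, bounds=[65,130]
  i=4: D_i=min(50*2^4,130)=130, bounds=[65,130]
  i=5: D_i=min(50*2^5,130)=130, bounds=[65,130]
  i=6: D_i=min(50*2^6,130)=130, bounds=[65,130]
  i=7: D_i=min(50*2^7,130)=130, bounds=[65,130]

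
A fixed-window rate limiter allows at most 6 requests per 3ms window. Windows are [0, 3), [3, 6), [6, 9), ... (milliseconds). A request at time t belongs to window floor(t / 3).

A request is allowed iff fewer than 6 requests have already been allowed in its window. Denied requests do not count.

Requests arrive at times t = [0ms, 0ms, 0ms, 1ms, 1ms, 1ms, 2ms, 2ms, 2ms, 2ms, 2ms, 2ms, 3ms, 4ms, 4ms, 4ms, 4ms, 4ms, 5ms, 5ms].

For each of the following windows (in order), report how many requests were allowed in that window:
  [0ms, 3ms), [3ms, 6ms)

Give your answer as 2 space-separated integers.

Answer: 6 6

Derivation:
Processing requests:
  req#1 t=0ms (window 0): ALLOW
  req#2 t=0ms (window 0): ALLOW
  req#3 t=0ms (window 0): ALLOW
  req#4 t=1ms (window 0): ALLOW
  req#5 t=1ms (window 0): ALLOW
  req#6 t=1ms (window 0): ALLOW
  req#7 t=2ms (window 0): DENY
  req#8 t=2ms (window 0): DENY
  req#9 t=2ms (window 0): DENY
  req#10 t=2ms (window 0): DENY
  req#11 t=2ms (window 0): DENY
  req#12 t=2ms (window 0): DENY
  req#13 t=3ms (window 1): ALLOW
  req#14 t=4ms (window 1): ALLOW
  req#15 t=4ms (window 1): ALLOW
  req#16 t=4ms (window 1): ALLOW
  req#17 t=4ms (window 1): ALLOW
  req#18 t=4ms (window 1): ALLOW
  req#19 t=5ms (window 1): DENY
  req#20 t=5ms (window 1): DENY

Allowed counts by window: 6 6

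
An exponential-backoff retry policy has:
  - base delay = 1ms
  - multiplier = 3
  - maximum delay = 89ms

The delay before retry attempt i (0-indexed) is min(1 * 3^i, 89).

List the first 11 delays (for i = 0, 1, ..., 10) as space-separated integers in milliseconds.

Computing each delay:
  i=0: min(1*3^0, 89) = 1
  i=1: min(1*3^1, 89) = 3
  i=2: min(1*3^2, 89) = 9
  i=3: min(1*3^3, 89) = 27
  i=4: min(1*3^4, 89) = 81
  i=5: min(1*3^5, 89) = 89
  i=6: min(1*3^6, 89) = 89
  i=7: min(1*3^7, 89) = 89
  i=8: min(1*3^8, 89) = 89
  i=9: min(1*3^9, 89) = 89
  i=10: min(1*3^10, 89) = 89

Answer: 1 3 9 27 81 89 89 89 89 89 89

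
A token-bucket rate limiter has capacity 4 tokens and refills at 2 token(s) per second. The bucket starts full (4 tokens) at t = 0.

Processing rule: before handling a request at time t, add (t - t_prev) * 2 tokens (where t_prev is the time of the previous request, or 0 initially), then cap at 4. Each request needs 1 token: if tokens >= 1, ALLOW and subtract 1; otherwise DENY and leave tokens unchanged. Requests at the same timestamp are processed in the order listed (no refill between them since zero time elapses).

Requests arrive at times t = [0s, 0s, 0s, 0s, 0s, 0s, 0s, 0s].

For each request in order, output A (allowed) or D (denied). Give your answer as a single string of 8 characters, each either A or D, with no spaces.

Simulating step by step:
  req#1 t=0s: ALLOW
  req#2 t=0s: ALLOW
  req#3 t=0s: ALLOW
  req#4 t=0s: ALLOW
  req#5 t=0s: DENY
  req#6 t=0s: DENY
  req#7 t=0s: DENY
  req#8 t=0s: DENY

Answer: AAAADDDD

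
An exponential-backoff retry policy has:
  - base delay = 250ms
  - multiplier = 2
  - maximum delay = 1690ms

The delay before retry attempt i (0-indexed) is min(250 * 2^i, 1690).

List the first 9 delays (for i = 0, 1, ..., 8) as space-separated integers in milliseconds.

Answer: 250 500 1000 1690 1690 1690 1690 1690 1690

Derivation:
Computing each delay:
  i=0: min(250*2^0, 1690) = 250
  i=1: min(250*2^1, 1690) = 500
  i=2: min(250*2^2, 1690) = 1000
  i=3: min(250*2^3, 1690) = 1690
  i=4: min(250*2^4, 1690) = 1690
  i=5: min(250*2^5, 1690) = 1690
  i=6: min(250*2^6, 1690) = 1690
  i=7: min(250*2^7, 1690) = 1690
  i=8: min(250*2^8, 1690) = 1690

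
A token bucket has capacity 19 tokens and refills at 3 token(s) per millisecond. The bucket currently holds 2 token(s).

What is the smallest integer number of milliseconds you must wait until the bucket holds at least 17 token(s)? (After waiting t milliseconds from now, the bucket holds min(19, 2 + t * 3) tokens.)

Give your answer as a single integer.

Need 2 + t * 3 >= 17, so t >= 15/3.
Smallest integer t = ceil(15/3) = 5.

Answer: 5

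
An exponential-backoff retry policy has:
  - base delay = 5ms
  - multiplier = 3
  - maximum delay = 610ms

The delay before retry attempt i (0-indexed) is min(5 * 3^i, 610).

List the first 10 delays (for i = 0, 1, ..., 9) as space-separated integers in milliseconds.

Computing each delay:
  i=0: min(5*3^0, 610) = 5
  i=1: min(5*3^1, 610) = 15
  i=2: min(5*3^2, 610) = 45
  i=3: min(5*3^3, 610) = 135
  i=4: min(5*3^4, 610) = 405
  i=5: min(5*3^5, 610) = 610
  i=6: min(5*3^6, 610) = 610
  i=7: min(5*3^7, 610) = 610
  i=8: min(5*3^8, 610) = 610
  i=9: min(5*3^9, 610) = 610

Answer: 5 15 45 135 405 610 610 610 610 610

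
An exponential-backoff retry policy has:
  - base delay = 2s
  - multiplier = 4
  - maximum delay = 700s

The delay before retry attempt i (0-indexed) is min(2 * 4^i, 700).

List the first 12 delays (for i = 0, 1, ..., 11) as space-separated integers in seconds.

Answer: 2 8 32 128 512 700 700 700 700 700 700 700

Derivation:
Computing each delay:
  i=0: min(2*4^0, 700) = 2
  i=1: min(2*4^1, 700) = 8
  i=2: min(2*4^2, 700) = 32
  i=3: min(2*4^3, 700) = 128
  i=4: min(2*4^4, 700) = 512
  i=5: min(2*4^5, 700) = 700
  i=6: min(2*4^6, 700) = 700
  i=7: min(2*4^7, 700) = 700
  i=8: min(2*4^8, 700) = 700
  i=9: min(2*4^9, 700) = 700
  i=10: min(2*4^10, 700) = 700
  i=11: min(2*4^11, 700) = 700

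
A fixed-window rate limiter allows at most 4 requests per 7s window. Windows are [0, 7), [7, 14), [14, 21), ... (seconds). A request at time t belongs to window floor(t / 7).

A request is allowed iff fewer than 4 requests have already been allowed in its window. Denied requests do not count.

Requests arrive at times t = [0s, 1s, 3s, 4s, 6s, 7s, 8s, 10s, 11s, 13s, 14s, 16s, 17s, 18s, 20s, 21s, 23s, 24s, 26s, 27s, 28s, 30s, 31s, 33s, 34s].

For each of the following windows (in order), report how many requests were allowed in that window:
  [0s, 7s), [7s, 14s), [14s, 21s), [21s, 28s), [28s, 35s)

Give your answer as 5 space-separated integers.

Answer: 4 4 4 4 4

Derivation:
Processing requests:
  req#1 t=0s (window 0): ALLOW
  req#2 t=1s (window 0): ALLOW
  req#3 t=3s (window 0): ALLOW
  req#4 t=4s (window 0): ALLOW
  req#5 t=6s (window 0): DENY
  req#6 t=7s (window 1): ALLOW
  req#7 t=8s (window 1): ALLOW
  req#8 t=10s (window 1): ALLOW
  req#9 t=11s (window 1): ALLOW
  req#10 t=13s (window 1): DENY
  req#11 t=14s (window 2): ALLOW
  req#12 t=16s (window 2): ALLOW
  req#13 t=17s (window 2): ALLOW
  req#14 t=18s (window 2): ALLOW
  req#15 t=20s (window 2): DENY
  req#16 t=21s (window 3): ALLOW
  req#17 t=23s (window 3): ALLOW
  req#18 t=24s (window 3): ALLOW
  req#19 t=26s (window 3): ALLOW
  req#20 t=27s (window 3): DENY
  req#21 t=28s (window 4): ALLOW
  req#22 t=30s (window 4): ALLOW
  req#23 t=31s (window 4): ALLOW
  req#24 t=33s (window 4): ALLOW
  req#25 t=34s (window 4): DENY

Allowed counts by window: 4 4 4 4 4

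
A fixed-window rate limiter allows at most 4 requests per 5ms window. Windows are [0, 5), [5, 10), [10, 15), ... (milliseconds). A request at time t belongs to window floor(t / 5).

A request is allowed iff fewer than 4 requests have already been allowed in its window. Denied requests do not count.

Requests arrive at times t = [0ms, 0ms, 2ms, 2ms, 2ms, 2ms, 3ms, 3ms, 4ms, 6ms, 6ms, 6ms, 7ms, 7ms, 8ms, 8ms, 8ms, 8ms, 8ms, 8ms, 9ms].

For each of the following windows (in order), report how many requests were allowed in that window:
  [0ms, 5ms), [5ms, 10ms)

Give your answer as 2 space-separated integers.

Answer: 4 4

Derivation:
Processing requests:
  req#1 t=0ms (window 0): ALLOW
  req#2 t=0ms (window 0): ALLOW
  req#3 t=2ms (window 0): ALLOW
  req#4 t=2ms (window 0): ALLOW
  req#5 t=2ms (window 0): DENY
  req#6 t=2ms (window 0): DENY
  req#7 t=3ms (window 0): DENY
  req#8 t=3ms (window 0): DENY
  req#9 t=4ms (window 0): DENY
  req#10 t=6ms (window 1): ALLOW
  req#11 t=6ms (window 1): ALLOW
  req#12 t=6ms (window 1): ALLOW
  req#13 t=7ms (window 1): ALLOW
  req#14 t=7ms (window 1): DENY
  req#15 t=8ms (window 1): DENY
  req#16 t=8ms (window 1): DENY
  req#17 t=8ms (window 1): DENY
  req#18 t=8ms (window 1): DENY
  req#19 t=8ms (window 1): DENY
  req#20 t=8ms (window 1): DENY
  req#21 t=9ms (window 1): DENY

Allowed counts by window: 4 4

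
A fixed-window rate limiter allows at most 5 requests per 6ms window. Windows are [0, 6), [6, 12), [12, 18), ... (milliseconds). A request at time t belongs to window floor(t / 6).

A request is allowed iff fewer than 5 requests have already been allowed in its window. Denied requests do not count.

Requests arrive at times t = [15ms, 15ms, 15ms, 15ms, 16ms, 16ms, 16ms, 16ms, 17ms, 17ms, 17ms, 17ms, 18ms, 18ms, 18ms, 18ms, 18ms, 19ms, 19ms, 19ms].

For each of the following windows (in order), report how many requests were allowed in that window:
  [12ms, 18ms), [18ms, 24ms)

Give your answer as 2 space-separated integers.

Answer: 5 5

Derivation:
Processing requests:
  req#1 t=15ms (window 2): ALLOW
  req#2 t=15ms (window 2): ALLOW
  req#3 t=15ms (window 2): ALLOW
  req#4 t=15ms (window 2): ALLOW
  req#5 t=16ms (window 2): ALLOW
  req#6 t=16ms (window 2): DENY
  req#7 t=16ms (window 2): DENY
  req#8 t=16ms (window 2): DENY
  req#9 t=17ms (window 2): DENY
  req#10 t=17ms (window 2): DENY
  req#11 t=17ms (window 2): DENY
  req#12 t=17ms (window 2): DENY
  req#13 t=18ms (window 3): ALLOW
  req#14 t=18ms (window 3): ALLOW
  req#15 t=18ms (window 3): ALLOW
  req#16 t=18ms (window 3): ALLOW
  req#17 t=18ms (window 3): ALLOW
  req#18 t=19ms (window 3): DENY
  req#19 t=19ms (window 3): DENY
  req#20 t=19ms (window 3): DENY

Allowed counts by window: 5 5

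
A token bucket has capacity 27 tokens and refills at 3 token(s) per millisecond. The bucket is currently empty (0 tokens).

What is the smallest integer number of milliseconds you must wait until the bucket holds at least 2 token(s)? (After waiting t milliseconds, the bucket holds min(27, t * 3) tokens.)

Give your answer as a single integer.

Answer: 1

Derivation:
Need t * 3 >= 2, so t >= 2/3.
Smallest integer t = ceil(2/3) = 1.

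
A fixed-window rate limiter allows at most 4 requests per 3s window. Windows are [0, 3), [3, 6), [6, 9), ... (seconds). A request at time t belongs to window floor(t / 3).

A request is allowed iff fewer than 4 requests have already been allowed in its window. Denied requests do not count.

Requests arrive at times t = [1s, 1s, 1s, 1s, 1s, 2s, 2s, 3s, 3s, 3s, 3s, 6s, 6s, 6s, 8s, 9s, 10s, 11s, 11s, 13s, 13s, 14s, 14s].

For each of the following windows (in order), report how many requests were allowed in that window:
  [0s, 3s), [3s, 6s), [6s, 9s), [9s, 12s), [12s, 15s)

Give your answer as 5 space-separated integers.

Processing requests:
  req#1 t=1s (window 0): ALLOW
  req#2 t=1s (window 0): ALLOW
  req#3 t=1s (window 0): ALLOW
  req#4 t=1s (window 0): ALLOW
  req#5 t=1s (window 0): DENY
  req#6 t=2s (window 0): DENY
  req#7 t=2s (window 0): DENY
  req#8 t=3s (window 1): ALLOW
  req#9 t=3s (window 1): ALLOW
  req#10 t=3s (window 1): ALLOW
  req#11 t=3s (window 1): ALLOW
  req#12 t=6s (window 2): ALLOW
  req#13 t=6s (window 2): ALLOW
  req#14 t=6s (window 2): ALLOW
  req#15 t=8s (window 2): ALLOW
  req#16 t=9s (window 3): ALLOW
  req#17 t=10s (window 3): ALLOW
  req#18 t=11s (window 3): ALLOW
  req#19 t=11s (window 3): ALLOW
  req#20 t=13s (window 4): ALLOW
  req#21 t=13s (window 4): ALLOW
  req#22 t=14s (window 4): ALLOW
  req#23 t=14s (window 4): ALLOW

Allowed counts by window: 4 4 4 4 4

Answer: 4 4 4 4 4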